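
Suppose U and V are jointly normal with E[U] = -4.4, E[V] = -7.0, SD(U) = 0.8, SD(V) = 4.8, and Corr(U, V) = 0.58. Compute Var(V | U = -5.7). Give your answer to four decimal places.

The conditional variance in a bivariate normal is σ_V²(1 − ρ²), independent of x.
Var(V | U=-5.7) = (4.8)²·(1 − (0.58)²) = 23.04·0.6636 = 15.2893.

15.2893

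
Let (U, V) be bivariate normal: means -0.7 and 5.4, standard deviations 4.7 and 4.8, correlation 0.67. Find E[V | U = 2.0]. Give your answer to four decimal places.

7.2475

E[V | U=x] = μ_V + ρ(σ_V/σ_U)(x − μ_U) for jointly normal variables.
E[V | U=2.0] = 5.4 + (0.67)·(4.8/4.7)·(2.0 − (-0.7)) = 5.4 + (0.68426)·(2.7) = 7.2475.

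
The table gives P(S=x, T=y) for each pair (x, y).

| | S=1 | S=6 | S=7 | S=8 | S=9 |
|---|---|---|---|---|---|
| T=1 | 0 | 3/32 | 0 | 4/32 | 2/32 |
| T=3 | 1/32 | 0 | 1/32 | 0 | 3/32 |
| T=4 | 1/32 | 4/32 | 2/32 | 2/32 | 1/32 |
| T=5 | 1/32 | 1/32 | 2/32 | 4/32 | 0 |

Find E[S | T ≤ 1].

P(T ≤ 1) = 9/32.
Σ S·P over the event = 6·(3/32) + 8·(4/32) + 9·(2/32) = 17/8.
E[S | T ≤ 1] = (17/8) / (9/32) = 68/9.

68/9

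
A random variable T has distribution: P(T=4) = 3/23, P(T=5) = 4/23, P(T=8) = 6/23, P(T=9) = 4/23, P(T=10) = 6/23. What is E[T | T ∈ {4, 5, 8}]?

P(T ∈ {4, 5, 8}) = 13/23.
Σ over the event: 4·3/23 + 5·4/23 + 8·6/23 = 80/23.
E[T | T ∈ {4, 5, 8}] = (80/23) / (13/23) = 80/13.

80/13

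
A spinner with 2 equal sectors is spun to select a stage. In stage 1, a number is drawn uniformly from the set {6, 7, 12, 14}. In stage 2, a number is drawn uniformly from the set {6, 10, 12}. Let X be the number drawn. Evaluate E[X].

E[X | stage 1] = (6+7+12+14)/4 = 39/4.
E[X | stage 2] = (6+10+12)/3 = 28/3.
By the law of total expectation,
E[X] = (1/2)·(39/4) + (1/2)·(28/3) = 229/24.

229/24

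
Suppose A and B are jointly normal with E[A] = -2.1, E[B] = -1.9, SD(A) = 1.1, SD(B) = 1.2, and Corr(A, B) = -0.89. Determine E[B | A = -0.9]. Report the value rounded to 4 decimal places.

The regression of B on A has slope ρ·σ_B/σ_A and passes through (μ_A, μ_B).
E[B | A=-0.9] = -1.9 + (-0.89)·(1.2/1.1)·(-0.9 − (-2.1)) = -1.9 + (-0.97091)·(1.2) = -3.0651.

-3.0651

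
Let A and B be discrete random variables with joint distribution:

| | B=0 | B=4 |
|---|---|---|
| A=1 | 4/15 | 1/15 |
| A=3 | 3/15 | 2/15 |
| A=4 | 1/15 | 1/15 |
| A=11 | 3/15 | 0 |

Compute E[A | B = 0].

50/11

P(B = 0) = 11/15.
Summing A·P(A=x,B=y) over the conditioning event gives 10/3.
E[A | B = 0] = (10/3) / (11/15) = 50/11.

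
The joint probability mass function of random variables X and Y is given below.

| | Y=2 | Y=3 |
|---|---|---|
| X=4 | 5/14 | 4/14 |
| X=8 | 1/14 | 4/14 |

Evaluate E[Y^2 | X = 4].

P(X = 4) = 9/14.
Summing Y^2·P(X=x,Y=y) over the conditioning event gives 4.
E[Y^2 | X = 4] = (4) / (9/14) = 56/9.

56/9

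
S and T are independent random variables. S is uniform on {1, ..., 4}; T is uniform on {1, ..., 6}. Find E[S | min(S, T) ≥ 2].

P(min(S, T) ≥ 2) = 5/8.
Summing S·P(x,y) over outcomes with min(S, T) ≥ 2 gives 15/8.
E[S | min(S, T) ≥ 2] = (15/8) / (5/8) = 3.

3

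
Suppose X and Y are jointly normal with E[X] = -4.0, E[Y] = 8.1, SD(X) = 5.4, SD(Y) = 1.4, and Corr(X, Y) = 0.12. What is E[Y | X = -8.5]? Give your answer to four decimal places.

The regression of Y on X has slope ρ·σ_Y/σ_X and passes through (μ_X, μ_Y).
E[Y | X=-8.5] = 8.1 + (0.12)·(1.4/5.4)·(-8.5 − (-4.0)) = 8.1 + (0.031111)·(-4.5) = 7.9600.

7.9600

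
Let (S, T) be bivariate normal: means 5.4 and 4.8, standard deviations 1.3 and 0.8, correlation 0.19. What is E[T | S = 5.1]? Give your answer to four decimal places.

For a bivariate normal, E[T | S=x] = μ_T + ρ·(σ_T/σ_S)·(x − μ_S).
E[T | S=5.1] = 4.8 + (0.19)·(0.8/1.3)·(5.1 − (5.4)) = 4.8 + (0.11692)·(-0.3) = 4.7649.

4.7649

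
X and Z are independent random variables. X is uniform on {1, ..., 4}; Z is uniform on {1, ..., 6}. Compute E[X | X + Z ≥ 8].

P(X + Z ≥ 8) = 1/4.
Summing X·P(x,y) over outcomes with X + Z ≥ 8 gives 5/6.
E[X | X + Z ≥ 8] = (5/6) / (1/4) = 10/3.

10/3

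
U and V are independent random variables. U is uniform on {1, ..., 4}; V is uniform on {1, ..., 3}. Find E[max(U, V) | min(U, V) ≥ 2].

P(min(U, V) ≥ 2) = 1/2.
Summing max(U,V)·P(x,y) over outcomes with min(U, V) ≥ 2 gives 19/12.
E[max(U, V) | min(U, V) ≥ 2] = (19/12) / (1/2) = 19/6.

19/6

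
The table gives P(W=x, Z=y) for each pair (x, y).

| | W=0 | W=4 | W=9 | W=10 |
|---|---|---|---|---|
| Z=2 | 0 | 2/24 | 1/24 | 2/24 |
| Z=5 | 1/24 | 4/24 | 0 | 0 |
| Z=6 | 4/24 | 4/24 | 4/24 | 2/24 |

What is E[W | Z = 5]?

16/5

P(Z = 5) = 5/24.
Σ W·P over the event = 0·(1/24) + 4·(4/24) = 2/3.
E[W | Z = 5] = (2/3) / (5/24) = 16/5.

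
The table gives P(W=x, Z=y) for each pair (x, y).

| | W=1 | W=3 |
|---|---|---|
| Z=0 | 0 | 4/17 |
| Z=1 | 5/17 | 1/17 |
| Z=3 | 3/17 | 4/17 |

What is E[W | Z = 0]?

P(Z = 0) = 4/17.
Σ W·P over the event = 3·(4/17) = 12/17.
E[W | Z = 0] = (12/17) / (4/17) = 3.

3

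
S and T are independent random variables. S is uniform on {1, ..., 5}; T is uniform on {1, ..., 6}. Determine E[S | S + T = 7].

P(S + T = 7) = 1/6.
Summing S·P(x,y) over outcomes with S + T = 7 gives 1/2.
E[S | S + T = 7] = (1/2) / (1/6) = 3.

3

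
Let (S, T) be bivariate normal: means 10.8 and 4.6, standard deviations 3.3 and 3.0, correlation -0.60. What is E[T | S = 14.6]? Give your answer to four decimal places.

The regression of T on S has slope ρ·σ_T/σ_S and passes through (μ_S, μ_T).
E[T | S=14.6] = 4.6 + (-0.60)·(3.0/3.3)·(14.6 − (10.8)) = 4.6 + (-0.54545)·(3.8) = 2.5273.

2.5273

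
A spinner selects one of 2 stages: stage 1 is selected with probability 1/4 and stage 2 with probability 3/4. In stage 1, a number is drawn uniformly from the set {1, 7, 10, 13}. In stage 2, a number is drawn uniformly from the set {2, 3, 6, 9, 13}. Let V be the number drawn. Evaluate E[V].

551/80

E[V | stage 1] = (1+7+10+13)/4 = 31/4.
E[V | stage 2] = (2+3+6+9+13)/5 = 33/5.
E[V] = (1/4)·(31/4) + (3/4)·(33/5) = 551/80.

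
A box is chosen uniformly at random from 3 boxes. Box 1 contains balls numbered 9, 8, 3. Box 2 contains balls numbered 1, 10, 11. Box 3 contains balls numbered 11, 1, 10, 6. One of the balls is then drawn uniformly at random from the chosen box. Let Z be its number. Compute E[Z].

7

E[Z | box 1] = (9+8+3)/3 = 20/3.
E[Z | box 2] = (1+10+11)/3 = 22/3.
E[Z | box 3] = (11+1+10+6)/4 = 7.
By the law of total expectation,
E[Z] = (1/3)·(20/3) + (1/3)·(22/3) + (1/3)·(7) = 7.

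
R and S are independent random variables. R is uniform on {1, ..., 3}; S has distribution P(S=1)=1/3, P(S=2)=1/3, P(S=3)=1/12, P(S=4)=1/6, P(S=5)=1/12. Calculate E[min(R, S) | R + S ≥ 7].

11/4

P(R + S ≥ 7) = 1/9.
Summing min(R,S)·P(x,y) over outcomes with R + S ≥ 7 gives 11/36.
E[min(R, S) | R + S ≥ 7] = (11/36) / (1/9) = 11/4.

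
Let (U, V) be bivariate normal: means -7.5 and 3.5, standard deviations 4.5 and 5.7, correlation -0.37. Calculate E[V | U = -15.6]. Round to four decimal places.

For a bivariate normal, E[V | U=x] = μ_V + ρ·(σ_V/σ_U)·(x − μ_U).
E[V | U=-15.6] = 3.5 + (-0.37)·(5.7/4.5)·(-15.6 − (-7.5)) = 3.5 + (-0.46867)·(-8.1) = 7.2962.

7.2962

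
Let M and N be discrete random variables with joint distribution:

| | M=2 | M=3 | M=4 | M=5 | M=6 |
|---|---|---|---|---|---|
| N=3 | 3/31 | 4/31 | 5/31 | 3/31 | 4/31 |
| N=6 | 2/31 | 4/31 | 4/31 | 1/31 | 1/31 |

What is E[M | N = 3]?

77/19

P(N = 3) = 19/31.
Σ M·P over the event = 2·(3/31) + 3·(4/31) + 4·(5/31) + 5·(3/31) + 6·(4/31) = 77/31.
E[M | N = 3] = (77/31) / (19/31) = 77/19.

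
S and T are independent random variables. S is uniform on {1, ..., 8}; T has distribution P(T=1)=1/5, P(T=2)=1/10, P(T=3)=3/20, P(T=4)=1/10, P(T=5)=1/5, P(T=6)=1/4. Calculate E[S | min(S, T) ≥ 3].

11/2

P(min(S, T) ≥ 3) = 21/40.
Summing S·P(x,y) over outcomes with min(S, T) ≥ 3 gives 231/80.
E[S | min(S, T) ≥ 3] = (231/80) / (21/40) = 11/2.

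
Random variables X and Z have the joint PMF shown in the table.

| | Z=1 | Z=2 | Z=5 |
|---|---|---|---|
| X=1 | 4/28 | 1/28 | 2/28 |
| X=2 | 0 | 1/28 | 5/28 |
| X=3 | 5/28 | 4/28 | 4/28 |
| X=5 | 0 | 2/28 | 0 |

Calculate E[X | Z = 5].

P(Z = 5) = 11/28.
Σ X·P over the event = 1·(2/28) + 2·(5/28) + 3·(4/28) = 6/7.
E[X | Z = 5] = (6/7) / (11/28) = 24/11.

24/11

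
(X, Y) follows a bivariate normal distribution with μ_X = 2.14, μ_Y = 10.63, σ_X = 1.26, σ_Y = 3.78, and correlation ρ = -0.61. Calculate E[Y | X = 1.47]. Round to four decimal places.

For a bivariate normal, E[Y | X=x] = μ_Y + ρ·(σ_Y/σ_X)·(x − μ_X).
E[Y | X=1.47] = 10.63 + (-0.61)·(3.78/1.26)·(1.47 − (2.14)) = 10.63 + (-1.83)·(-0.67) = 11.8561.

11.8561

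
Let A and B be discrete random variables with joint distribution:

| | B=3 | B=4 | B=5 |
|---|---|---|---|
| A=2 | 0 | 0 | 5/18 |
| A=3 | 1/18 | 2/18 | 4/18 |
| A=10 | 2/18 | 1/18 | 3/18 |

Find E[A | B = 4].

P(B = 4) = 1/6.
Summing A·P(A=x,B=y) over the conditioning event gives 8/9.
E[A | B = 4] = (8/9) / (1/6) = 16/3.

16/3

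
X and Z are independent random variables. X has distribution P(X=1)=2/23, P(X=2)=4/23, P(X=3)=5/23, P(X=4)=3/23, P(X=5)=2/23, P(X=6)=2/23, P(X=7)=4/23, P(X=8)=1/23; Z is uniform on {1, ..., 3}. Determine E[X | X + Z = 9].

P(X + Z = 9) = 7/69.
Summing X·P(x,y) over outcomes with X + Z = 9 gives 16/23.
E[X | X + Z = 9] = (16/23) / (7/69) = 48/7.

48/7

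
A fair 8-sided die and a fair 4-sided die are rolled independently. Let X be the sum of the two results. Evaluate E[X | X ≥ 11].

P(X ≥ 11) = 3/32.
Σ over the event: 11·1/16 + 12·1/32 = 17/16.
E[X | X ≥ 11] = (17/16) / (3/32) = 34/3.

34/3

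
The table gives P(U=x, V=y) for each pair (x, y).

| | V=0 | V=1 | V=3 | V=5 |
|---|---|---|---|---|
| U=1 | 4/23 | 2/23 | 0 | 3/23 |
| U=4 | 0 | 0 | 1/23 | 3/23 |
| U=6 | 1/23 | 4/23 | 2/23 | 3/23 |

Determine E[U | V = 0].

2

P(V = 0) = 5/23.
Σ U·P over the event = 1·(4/23) + 6·(1/23) = 10/23.
E[U | V = 0] = (10/23) / (5/23) = 2.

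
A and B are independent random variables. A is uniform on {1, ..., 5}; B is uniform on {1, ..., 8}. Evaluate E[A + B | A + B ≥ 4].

P(A + B ≥ 4) = 37/40.
Summing (A+B)·P(x,y) over outcomes with A + B ≥ 4 gives 73/10.
E[A + B | A + B ≥ 4] = (73/10) / (37/40) = 292/37.

292/37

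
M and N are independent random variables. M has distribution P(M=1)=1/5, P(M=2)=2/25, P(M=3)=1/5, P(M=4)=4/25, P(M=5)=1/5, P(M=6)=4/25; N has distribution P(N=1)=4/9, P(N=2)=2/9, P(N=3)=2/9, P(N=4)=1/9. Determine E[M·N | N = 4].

P(N = 4) = 1/9.
Summing MN·P(x,y) over outcomes with N = 4 gives 356/225.
E[M·N | N = 4] = (356/225) / (1/9) = 356/25.

356/25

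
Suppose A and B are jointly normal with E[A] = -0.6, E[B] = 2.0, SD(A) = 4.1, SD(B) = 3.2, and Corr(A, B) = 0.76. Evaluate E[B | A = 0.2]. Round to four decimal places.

2.4745

E[B | A=x] = μ_B + ρ(σ_B/σ_A)(x − μ_A) for jointly normal variables.
E[B | A=0.2] = 2.0 + (0.76)·(3.2/4.1)·(0.2 − (-0.6)) = 2.0 + (0.59317)·(0.8) = 2.4745.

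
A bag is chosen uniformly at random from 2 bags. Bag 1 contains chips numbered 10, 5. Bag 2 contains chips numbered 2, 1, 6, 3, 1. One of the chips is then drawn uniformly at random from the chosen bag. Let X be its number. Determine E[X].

E[X | bag 1] = (10+5)/2 = 15/2.
E[X | bag 2] = (2+1+6+3+1)/5 = 13/5.
By the law of total expectation,
E[X] = (1/2)·(15/2) + (1/2)·(13/5) = 101/20.

101/20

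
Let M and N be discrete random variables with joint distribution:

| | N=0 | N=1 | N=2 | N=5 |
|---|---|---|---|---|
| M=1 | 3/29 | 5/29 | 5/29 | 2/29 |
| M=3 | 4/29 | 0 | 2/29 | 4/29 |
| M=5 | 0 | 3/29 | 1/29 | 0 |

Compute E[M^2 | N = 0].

39/7

P(N = 0) = 7/29.
Σ M^2·P over the event = 1·(3/29) + 9·(4/29) = 39/29.
E[M^2 | N = 0] = (39/29) / (7/29) = 39/7.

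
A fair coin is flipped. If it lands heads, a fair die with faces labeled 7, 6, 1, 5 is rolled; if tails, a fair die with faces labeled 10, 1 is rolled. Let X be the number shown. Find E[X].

E[X | heads] = (7+6+1+5)/4 = 19/4.
E[X | tails] = (10+1)/2 = 11/2.
E[X] = (1/2)·(19/4) + (1/2)·(11/2) = 41/8.

41/8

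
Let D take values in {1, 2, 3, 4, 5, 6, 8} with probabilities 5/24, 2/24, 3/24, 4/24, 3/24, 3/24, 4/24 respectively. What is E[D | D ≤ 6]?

67/20

P(D ≤ 6) = 5/6.
Σ over the event: 1·5/24 + 2·1/12 + 3·1/8 + 4·1/6 + 5·1/8 + 6·1/8 = 67/24.
E[D | D ≤ 6] = (67/24) / (5/6) = 67/20.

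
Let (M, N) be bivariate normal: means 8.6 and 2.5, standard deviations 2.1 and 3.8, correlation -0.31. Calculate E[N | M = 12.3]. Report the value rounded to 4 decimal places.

0.4245

E[N | M=x] = μ_N + ρ(σ_N/σ_M)(x − μ_M) for jointly normal variables.
E[N | M=12.3] = 2.5 + (-0.31)·(3.8/2.1)·(12.3 − (8.6)) = 2.5 + (-0.56095)·(3.7) = 0.4245.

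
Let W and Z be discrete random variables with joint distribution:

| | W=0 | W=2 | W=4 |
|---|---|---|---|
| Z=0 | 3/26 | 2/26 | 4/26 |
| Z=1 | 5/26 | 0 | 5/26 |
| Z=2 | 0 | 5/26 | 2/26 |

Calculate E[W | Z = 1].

2

P(Z = 1) = 5/13.
Σ W·P over the event = 0·(5/26) + 4·(5/26) = 10/13.
E[W | Z = 1] = (10/13) / (5/13) = 2.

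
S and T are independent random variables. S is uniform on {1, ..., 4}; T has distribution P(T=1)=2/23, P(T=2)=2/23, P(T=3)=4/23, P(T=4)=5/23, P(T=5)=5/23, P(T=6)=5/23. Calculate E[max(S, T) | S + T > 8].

P(S + T > 8) = 15/92.
Summing max(S,T)·P(x,y) over outcomes with S + T > 8 gives 85/92.
E[max(S, T) | S + T > 8] = (85/92) / (15/92) = 17/3.

17/3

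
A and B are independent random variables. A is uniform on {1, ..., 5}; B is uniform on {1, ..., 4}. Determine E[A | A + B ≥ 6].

Outcomes with A + B ≥ 6: (2,4), (3,3), (3,4), (4,2), (4,3), (4,4), (5,1), (5,2), (5,3), (5,4), each with probability 1/20.
E[A | A + B ≥ 6] = (2 + 3 + 3 + 4 + 4 + 4 + 5 + 5 + 5 + 5) / 10 = 4.

4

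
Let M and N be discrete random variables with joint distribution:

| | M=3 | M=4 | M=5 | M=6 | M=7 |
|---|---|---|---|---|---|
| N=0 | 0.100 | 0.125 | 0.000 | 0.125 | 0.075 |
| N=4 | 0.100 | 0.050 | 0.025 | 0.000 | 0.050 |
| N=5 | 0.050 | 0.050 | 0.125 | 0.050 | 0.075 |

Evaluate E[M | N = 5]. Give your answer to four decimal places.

P(N = 5) = 0.350.
Σ M·P over the event = 3·(0.050) + 4·(0.050) + 5·(0.125) + 6·(0.050) + 7·(0.075) = 1.800.
E[M | N = 5] = (1.800) / (0.350) = 5.1429.

5.1429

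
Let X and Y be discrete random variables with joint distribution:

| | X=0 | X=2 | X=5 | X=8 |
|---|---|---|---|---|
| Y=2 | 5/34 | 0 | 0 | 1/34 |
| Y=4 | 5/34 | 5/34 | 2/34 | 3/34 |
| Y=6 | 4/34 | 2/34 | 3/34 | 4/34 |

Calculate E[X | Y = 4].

P(Y = 4) = 15/34.
Σ X·P over the event = 0·(5/34) + 2·(5/34) + 5·(2/34) + 8·(3/34) = 22/17.
E[X | Y = 4] = (22/17) / (15/34) = 44/15.

44/15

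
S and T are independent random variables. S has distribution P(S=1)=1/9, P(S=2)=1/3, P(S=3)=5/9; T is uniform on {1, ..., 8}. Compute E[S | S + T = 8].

P(S + T = 8) = 1/8.
Summing S·P(x,y) over outcomes with S + T = 8 gives 11/36.
E[S | S + T = 8] = (11/36) / (1/8) = 22/9.

22/9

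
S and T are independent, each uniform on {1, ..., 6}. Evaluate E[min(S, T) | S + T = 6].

P(S + T = 6) = 5/36.
Summing min(S,T)·P(x,y) over outcomes with S + T = 6 gives 1/4.
E[min(S, T) | S + T = 6] = (1/4) / (5/36) = 9/5.

9/5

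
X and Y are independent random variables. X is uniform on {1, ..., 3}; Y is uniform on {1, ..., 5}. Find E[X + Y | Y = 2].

4

Outcomes with Y = 2: (1,2), (2,2), (3,2), each with probability 1/15.
E[X + Y | Y = 2] = (3 + 4 + 5) / 3 = 4.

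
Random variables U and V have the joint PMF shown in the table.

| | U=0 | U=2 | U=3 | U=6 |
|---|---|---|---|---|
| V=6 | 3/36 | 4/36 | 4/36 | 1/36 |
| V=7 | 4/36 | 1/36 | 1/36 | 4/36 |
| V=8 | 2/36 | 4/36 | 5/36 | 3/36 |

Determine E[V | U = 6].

29/4

P(U = 6) = 2/9.
Summing V·P(U=x,V=y) over the conditioning event gives 29/18.
E[V | U = 6] = (29/18) / (2/9) = 29/4.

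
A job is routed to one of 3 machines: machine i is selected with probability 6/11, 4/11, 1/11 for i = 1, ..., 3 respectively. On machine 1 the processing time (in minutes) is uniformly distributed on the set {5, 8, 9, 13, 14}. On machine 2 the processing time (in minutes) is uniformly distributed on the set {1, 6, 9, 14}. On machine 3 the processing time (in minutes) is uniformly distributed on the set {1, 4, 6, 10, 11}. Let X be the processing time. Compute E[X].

E[X | machine 1] = (5+8+9+13+14)/5 = 49/5.
E[X | machine 2] = (1+6+9+14)/4 = 15/2.
E[X | machine 3] = (1+4+6+10+11)/5 = 32/5.
By the law of total expectation,
E[X] = (6/11)·(49/5) + (4/11)·(15/2) + (1/11)·(32/5) = 476/55.

476/55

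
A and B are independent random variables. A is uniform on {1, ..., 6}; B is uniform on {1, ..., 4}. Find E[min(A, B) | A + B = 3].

1

P(A + B = 3) = 1/12.
Summing min(A,B)·P(x,y) over outcomes with A + B = 3 gives 1/12.
E[min(A, B) | A + B = 3] = (1/12) / (1/12) = 1.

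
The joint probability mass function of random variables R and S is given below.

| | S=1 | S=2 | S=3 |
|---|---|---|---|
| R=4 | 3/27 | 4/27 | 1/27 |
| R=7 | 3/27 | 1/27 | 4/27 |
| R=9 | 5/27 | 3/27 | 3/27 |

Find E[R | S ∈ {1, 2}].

128/19

P(S ∈ {1, 2}) = 19/27.
Σ R·P over the event = 4·(3/27) + 4·(4/27) + 7·(3/27) + 7·(1/27) + 9·(5/27) + 9·(3/27) = 128/27.
E[R | S ∈ {1, 2}] = (128/27) / (19/27) = 128/19.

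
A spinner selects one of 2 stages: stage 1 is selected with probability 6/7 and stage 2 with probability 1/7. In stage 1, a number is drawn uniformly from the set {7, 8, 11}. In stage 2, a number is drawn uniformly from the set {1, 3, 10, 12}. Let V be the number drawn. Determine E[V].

E[V | stage 1] = (7+8+11)/3 = 26/3.
E[V | stage 2] = (1+3+10+12)/4 = 13/2.
By the law of total expectation,
E[V] = (6/7)·(26/3) + (1/7)·(13/2) = 117/14.

117/14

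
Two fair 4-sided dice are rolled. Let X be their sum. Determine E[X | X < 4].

P(X < 4) = 3/16.
Σ over the event: 2·1/16 + 3·1/8 = 1/2.
E[X | X < 4] = (1/2) / (3/16) = 8/3.

8/3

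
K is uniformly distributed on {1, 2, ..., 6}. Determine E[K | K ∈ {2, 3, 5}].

10/3

P(K ∈ {2, 3, 5}) = 1/2.
Σ over the event: 2·1/6 + 3·1/6 + 5·1/6 = 5/3.
E[K | K ∈ {2, 3, 5}] = (5/3) / (1/2) = 10/3.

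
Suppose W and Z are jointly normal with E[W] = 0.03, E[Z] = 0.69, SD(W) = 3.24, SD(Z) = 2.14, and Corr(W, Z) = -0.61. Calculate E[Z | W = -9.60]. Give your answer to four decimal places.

The regression of Z on W has slope ρ·σ_Z/σ_W and passes through (μ_W, μ_Z).
E[Z | W=-9.60] = 0.69 + (-0.61)·(2.14/3.24)·(-9.60 − (0.03)) = 0.69 + (-0.4029)·(-9.63) = 4.5699.

4.5699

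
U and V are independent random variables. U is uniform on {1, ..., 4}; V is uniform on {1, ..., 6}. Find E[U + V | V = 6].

17/2

Outcomes with V = 6: (1,6), (2,6), (3,6), (4,6), each with probability 1/24.
E[U + V | V = 6] = (7 + 8 + 9 + 10) / 4 = 17/2.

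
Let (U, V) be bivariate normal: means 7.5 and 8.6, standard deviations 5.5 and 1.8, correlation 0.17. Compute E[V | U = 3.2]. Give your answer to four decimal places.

The regression of V on U has slope ρ·σ_V/σ_U and passes through (μ_U, μ_V).
E[V | U=3.2] = 8.6 + (0.17)·(1.8/5.5)·(3.2 − (7.5)) = 8.6 + (0.055636)·(-4.3) = 8.3608.

8.3608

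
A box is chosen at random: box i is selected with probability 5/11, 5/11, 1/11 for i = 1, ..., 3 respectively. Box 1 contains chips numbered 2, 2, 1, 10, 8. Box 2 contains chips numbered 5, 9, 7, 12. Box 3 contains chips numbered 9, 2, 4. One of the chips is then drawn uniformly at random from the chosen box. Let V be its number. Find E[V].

E[V | box 1] = (2+2+1+10+8)/5 = 23/5.
E[V | box 2] = (5+9+7+12)/4 = 33/4.
E[V | box 3] = (9+2+4)/3 = 5.
E[V] = (5/11)·(23/5) + (5/11)·(33/4) + (1/11)·(5) = 277/44.

277/44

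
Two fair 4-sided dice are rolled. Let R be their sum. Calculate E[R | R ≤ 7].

24/5

P(R ≤ 7) = 15/16.
Σ over the event: 2·1/16 + 3·1/8 + 4·3/16 + 5·1/4 + 6·3/16 + 7·1/8 = 9/2.
E[R | R ≤ 7] = (9/2) / (15/16) = 24/5.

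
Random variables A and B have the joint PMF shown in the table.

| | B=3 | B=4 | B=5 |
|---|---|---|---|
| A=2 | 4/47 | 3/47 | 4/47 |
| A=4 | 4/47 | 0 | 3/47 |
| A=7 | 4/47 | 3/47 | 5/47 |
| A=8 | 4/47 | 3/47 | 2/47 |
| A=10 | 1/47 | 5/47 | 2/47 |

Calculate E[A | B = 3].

P(B = 3) = 17/47.
Σ A·P over the event = 2·(4/47) + 4·(4/47) + 7·(4/47) + 8·(4/47) + 10·(1/47) = 2.
E[A | B = 3] = (2) / (17/47) = 94/17.

94/17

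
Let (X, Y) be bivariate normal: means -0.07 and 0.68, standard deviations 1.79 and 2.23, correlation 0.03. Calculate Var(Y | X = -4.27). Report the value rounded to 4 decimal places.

4.9684

The conditional variance in a bivariate normal is σ_Y²(1 − ρ²), independent of x.
Var(Y | X=-4.27) = (2.23)²·(1 − (0.03)²) = 4.9729·0.9991 = 4.9684.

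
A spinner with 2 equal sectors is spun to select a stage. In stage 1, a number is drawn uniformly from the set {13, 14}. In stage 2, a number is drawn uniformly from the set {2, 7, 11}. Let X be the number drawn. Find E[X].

E[X | stage 1] = (13+14)/2 = 27/2.
E[X | stage 2] = (2+7+11)/3 = 20/3.
By the law of total expectation,
E[X] = (1/2)·(27/2) + (1/2)·(20/3) = 121/12.

121/12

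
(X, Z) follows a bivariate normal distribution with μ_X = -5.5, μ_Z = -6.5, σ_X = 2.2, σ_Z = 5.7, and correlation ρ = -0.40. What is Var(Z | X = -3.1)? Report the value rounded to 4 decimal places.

27.2916

For a bivariate normal, Var(Z | X=x) = σ_Z²(1 − ρ²).
Var(Z | X=-3.1) = (5.7)²·(1 − (-0.40)²) = 32.49·0.84 = 27.2916.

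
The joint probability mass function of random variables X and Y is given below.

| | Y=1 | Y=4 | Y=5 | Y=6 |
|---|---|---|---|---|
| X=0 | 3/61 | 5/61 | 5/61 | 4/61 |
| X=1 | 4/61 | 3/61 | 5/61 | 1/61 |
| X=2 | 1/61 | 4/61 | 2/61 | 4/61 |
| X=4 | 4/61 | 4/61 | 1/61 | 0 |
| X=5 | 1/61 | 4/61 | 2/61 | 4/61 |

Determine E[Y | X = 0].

72/17

P(X = 0) = 17/61.
Σ Y·P over the event = 1·(3/61) + 4·(5/61) + 5·(5/61) + 6·(4/61) = 72/61.
E[Y | X = 0] = (72/61) / (17/61) = 72/17.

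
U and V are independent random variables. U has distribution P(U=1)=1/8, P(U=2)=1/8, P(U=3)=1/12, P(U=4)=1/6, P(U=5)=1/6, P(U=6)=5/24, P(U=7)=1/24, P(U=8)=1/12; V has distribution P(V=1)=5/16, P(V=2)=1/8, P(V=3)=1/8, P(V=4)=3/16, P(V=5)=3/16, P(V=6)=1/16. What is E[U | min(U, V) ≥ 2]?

101/21

P(min(U, V) ≥ 2) = 77/128.
Summing U·P(x,y) over outcomes with min(U, V) ≥ 2 gives 1111/384.
E[U | min(U, V) ≥ 2] = (1111/384) / (77/128) = 101/21.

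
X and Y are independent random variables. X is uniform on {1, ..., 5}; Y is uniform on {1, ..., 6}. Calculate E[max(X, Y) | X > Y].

Outcomes with X > Y: (2,1), (3,1), (3,2), (4,1), (4,2), (4,3), (5,1), (5,2), (5,3), (5,4), each with probability 1/30.
E[max(X, Y) | X > Y] = (2 + 3 + 3 + 4 + 4 + 4 + 5 + 5 + 5 + 5) / 10 = 4.

4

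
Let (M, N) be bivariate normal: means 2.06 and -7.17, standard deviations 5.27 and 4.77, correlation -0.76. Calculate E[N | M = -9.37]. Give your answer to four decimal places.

0.6926

For a bivariate normal, E[N | M=x] = μ_N + ρ·(σ_N/σ_M)·(x − μ_M).
E[N | M=-9.37] = -7.17 + (-0.76)·(4.77/5.27)·(-9.37 − (2.06)) = -7.17 + (-0.68789)·(-11.43) = 0.6926.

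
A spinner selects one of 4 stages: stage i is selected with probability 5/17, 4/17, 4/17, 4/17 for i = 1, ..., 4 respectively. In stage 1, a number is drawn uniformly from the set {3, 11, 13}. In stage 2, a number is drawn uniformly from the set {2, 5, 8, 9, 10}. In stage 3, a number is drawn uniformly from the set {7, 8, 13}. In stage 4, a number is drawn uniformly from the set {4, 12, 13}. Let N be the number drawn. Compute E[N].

741/85

E[N | stage 1] = (3+11+13)/3 = 9.
E[N | stage 2] = (2+5+8+9+10)/5 = 34/5.
E[N | stage 3] = (7+8+13)/3 = 28/3.
E[N | stage 4] = (4+12+13)/3 = 29/3.
By the law of total expectation,
E[N] = (5/17)·(9) + (4/17)·(34/5) + (4/17)·(28/3) + (4/17)·(29/3) = 741/85.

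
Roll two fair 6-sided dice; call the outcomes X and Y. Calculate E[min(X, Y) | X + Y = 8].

P(X + Y = 8) = 5/36.
Summing min(X,Y)·P(x,y) over outcomes with X + Y = 8 gives 7/18.
E[min(X, Y) | X + Y = 8] = (7/18) / (5/36) = 14/5.

14/5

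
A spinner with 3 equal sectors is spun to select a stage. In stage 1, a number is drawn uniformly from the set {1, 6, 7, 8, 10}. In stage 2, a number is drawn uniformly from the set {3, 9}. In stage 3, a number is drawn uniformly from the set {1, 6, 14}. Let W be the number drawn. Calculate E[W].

97/15

E[W | stage 1] = (1+6+7+8+10)/5 = 32/5.
E[W | stage 2] = (3+9)/2 = 6.
E[W | stage 3] = (1+6+14)/3 = 7.
E[W] = (1/3)·(32/5) + (1/3)·(6) + (1/3)·(7) = 97/15.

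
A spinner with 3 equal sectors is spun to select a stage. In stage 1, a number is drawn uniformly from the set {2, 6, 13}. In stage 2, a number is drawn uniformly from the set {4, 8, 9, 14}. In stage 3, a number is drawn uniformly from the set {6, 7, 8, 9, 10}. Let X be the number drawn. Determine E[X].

95/12

E[X | stage 1] = (2+6+13)/3 = 7.
E[X | stage 2] = (4+8+9+14)/4 = 35/4.
E[X | stage 3] = (6+7+8+9+10)/5 = 8.
By the law of total expectation,
E[X] = (1/3)·(7) + (1/3)·(35/4) + (1/3)·(8) = 95/12.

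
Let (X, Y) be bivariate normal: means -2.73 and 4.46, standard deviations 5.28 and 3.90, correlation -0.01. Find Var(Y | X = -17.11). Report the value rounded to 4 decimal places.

15.2085

The conditional variance in a bivariate normal is σ_Y²(1 − ρ²), independent of x.
Var(Y | X=-17.11) = (3.90)²·(1 − (-0.01)²) = 15.21·0.9999 = 15.2085.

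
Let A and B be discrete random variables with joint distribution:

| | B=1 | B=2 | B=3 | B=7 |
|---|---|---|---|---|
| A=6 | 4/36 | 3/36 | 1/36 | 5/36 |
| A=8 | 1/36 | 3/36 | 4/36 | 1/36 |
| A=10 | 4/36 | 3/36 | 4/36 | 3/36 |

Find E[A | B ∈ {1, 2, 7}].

P(B ∈ {1, 2, 7}) = 3/4.
Summing A·P(A=x,B=y) over the conditioning event gives 53/9.
E[A | B ∈ {1, 2, 7}] = (53/9) / (3/4) = 212/27.

212/27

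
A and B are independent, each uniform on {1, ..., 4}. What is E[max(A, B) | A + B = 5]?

7/2

Outcomes with A + B = 5: (1,4), (2,3), (3,2), (4,1), each with probability 1/16.
E[max(A, B) | A + B = 5] = (4 + 3 + 3 + 4) / 4 = 7/2.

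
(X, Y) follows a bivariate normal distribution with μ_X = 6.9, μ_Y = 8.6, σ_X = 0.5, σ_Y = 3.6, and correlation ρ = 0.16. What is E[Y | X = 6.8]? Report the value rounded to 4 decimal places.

For a bivariate normal, E[Y | X=x] = μ_Y + ρ·(σ_Y/σ_X)·(x − μ_X).
E[Y | X=6.8] = 8.6 + (0.16)·(3.6/0.5)·(6.8 − (6.9)) = 8.6 + (1.152)·(-0.1) = 8.4848.

8.4848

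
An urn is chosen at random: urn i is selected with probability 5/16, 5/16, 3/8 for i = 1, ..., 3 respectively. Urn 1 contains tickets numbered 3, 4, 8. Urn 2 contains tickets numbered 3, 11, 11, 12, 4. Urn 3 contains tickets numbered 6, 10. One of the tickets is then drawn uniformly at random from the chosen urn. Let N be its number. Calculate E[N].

E[N | urn 1] = (3+4+8)/3 = 5.
E[N | urn 2] = (3+11+11+12+4)/5 = 41/5.
E[N | urn 3] = (6+10)/2 = 8.
By the law of total expectation,
E[N] = (5/16)·(5) + (5/16)·(41/5) + (3/8)·(8) = 57/8.

57/8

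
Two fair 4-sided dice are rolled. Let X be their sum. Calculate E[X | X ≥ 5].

6

P(X ≥ 5) = 5/8.
Σ over the event: 5·1/4 + 6·3/16 + 7·1/8 + 8·1/16 = 15/4.
E[X | X ≥ 5] = (15/4) / (5/8) = 6.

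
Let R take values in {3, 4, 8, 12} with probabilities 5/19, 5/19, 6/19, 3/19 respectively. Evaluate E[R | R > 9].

P(R > 9) = 3/19.
Σ over the event: 12·3/19 = 36/19.
E[R | R > 9] = (36/19) / (3/19) = 12.

12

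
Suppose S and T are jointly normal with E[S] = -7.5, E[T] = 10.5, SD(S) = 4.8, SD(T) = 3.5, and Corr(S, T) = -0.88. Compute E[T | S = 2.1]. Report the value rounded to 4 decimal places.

For a bivariate normal, E[T | S=x] = μ_T + ρ·(σ_T/σ_S)·(x − μ_S).
E[T | S=2.1] = 10.5 + (-0.88)·(3.5/4.8)·(2.1 − (-7.5)) = 10.5 + (-0.64167)·(9.6) = 4.3400.

4.3400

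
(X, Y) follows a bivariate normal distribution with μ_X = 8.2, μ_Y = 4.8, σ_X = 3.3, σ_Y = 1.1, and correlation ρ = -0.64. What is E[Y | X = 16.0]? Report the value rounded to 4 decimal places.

3.1360

The regression of Y on X has slope ρ·σ_Y/σ_X and passes through (μ_X, μ_Y).
E[Y | X=16.0] = 4.8 + (-0.64)·(1.1/3.3)·(16.0 − (8.2)) = 4.8 + (-0.21333)·(7.8) = 3.1360.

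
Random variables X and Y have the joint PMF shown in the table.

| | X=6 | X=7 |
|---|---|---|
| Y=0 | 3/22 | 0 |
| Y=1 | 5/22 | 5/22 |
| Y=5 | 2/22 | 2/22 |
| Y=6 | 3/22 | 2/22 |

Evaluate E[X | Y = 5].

13/2

P(Y = 5) = 2/11.
Summing X·P(X=x,Y=y) over the conditioning event gives 13/11.
E[X | Y = 5] = (13/11) / (2/11) = 13/2.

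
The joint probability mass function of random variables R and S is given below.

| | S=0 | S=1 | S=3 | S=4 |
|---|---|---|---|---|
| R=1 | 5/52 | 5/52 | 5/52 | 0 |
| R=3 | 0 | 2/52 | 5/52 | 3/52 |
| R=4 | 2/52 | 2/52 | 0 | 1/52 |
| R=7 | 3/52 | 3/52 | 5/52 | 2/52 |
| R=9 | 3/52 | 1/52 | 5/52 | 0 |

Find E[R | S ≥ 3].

127/26

P(S ≥ 3) = 1/2.
Σ R·P over the event = 1·(5/52) + 3·(5/52) + 3·(3/52) + 4·(1/52) + 7·(5/52) + 7·(2/52) + 9·(5/52) = 127/52.
E[R | S ≥ 3] = (127/52) / (1/2) = 127/26.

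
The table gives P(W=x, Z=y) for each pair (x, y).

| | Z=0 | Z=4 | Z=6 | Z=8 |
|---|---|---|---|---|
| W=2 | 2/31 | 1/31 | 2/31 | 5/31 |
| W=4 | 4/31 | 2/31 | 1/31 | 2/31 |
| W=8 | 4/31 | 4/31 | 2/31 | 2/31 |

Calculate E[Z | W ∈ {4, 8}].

74/21

P(W ∈ {4, 8}) = 21/31.
Σ Z·P over the event = 0·(4/31) + 4·(2/31) + 6·(1/31) + 8·(2/31) + 0·(4/31) + 4·(4/31) + 6·(2/31) + 8·(2/31) = 74/31.
E[Z | W ∈ {4, 8}] = (74/31) / (21/31) = 74/21.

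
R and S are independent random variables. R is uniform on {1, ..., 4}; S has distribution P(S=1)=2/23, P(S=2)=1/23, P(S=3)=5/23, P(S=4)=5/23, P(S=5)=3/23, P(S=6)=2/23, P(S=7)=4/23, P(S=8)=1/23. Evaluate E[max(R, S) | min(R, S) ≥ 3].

P(min(R, S) ≥ 3) = 10/23.
Summing max(R,S)·P(x,y) over outcomes with min(R, S) ≥ 3 gives 201/92.
E[max(R, S) | min(R, S) ≥ 3] = (201/92) / (10/23) = 201/40.

201/40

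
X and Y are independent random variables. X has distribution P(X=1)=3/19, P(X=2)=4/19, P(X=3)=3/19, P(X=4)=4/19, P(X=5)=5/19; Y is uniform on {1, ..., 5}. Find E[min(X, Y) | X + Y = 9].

4

P(X + Y = 9) = 9/95.
Summing min(X,Y)·P(x,y) over outcomes with X + Y = 9 gives 36/95.
E[min(X, Y) | X + Y = 9] = (36/95) / (9/95) = 4.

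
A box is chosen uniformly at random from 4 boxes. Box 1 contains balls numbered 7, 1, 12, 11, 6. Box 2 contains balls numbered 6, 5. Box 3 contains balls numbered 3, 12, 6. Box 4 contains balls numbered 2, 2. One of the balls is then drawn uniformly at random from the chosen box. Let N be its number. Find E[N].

E[N | box 1] = (7+1+12+11+6)/5 = 37/5.
E[N | box 2] = (6+5)/2 = 11/2.
E[N | box 3] = (3+12+6)/3 = 7.
E[N | box 4] = (2+2)/2 = 2.
E[N] = (1/4)·(37/5) + (1/4)·(11/2) + (1/4)·(7) + (1/4)·(2) = 219/40.

219/40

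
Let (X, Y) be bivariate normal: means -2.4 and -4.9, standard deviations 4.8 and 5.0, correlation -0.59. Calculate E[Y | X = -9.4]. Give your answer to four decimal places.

E[Y | X=x] = μ_Y + ρ(σ_Y/σ_X)(x − μ_X) for jointly normal variables.
E[Y | X=-9.4] = -4.9 + (-0.59)·(5.0/4.8)·(-9.4 − (-2.4)) = -4.9 + (-0.61458)·(-7) = -0.5979.

-0.5979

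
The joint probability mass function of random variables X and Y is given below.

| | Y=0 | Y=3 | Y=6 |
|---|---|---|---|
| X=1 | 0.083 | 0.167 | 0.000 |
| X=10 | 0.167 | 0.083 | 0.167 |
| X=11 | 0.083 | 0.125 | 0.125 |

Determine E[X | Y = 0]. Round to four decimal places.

P(Y = 0) = 0.333.
Σ X·P over the event = 1·(0.083) + 10·(0.167) + 11·(0.083) = 2.666.
E[X | Y = 0] = (2.666) / (0.333) = 8.0060.

8.0060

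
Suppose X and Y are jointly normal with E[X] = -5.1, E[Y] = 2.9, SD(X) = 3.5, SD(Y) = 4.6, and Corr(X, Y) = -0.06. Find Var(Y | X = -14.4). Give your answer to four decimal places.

21.0838

Var(Y | X=x) = (1 − ρ²)·σ_Y².
Var(Y | X=-14.4) = (4.6)²·(1 − (-0.06)²) = 21.16·0.9964 = 21.0838.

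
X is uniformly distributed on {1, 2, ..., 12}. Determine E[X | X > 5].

9

Given X > 5, X is equally likely to be any of {6, 7, 8, 9, 10, 11, 12}.
E[X | X > 5] = (6 + 7 + 8 + 9 + 10 + 11 + 12) / 7 = 9.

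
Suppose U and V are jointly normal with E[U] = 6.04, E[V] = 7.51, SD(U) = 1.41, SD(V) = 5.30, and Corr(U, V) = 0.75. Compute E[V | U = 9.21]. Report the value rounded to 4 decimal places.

For a bivariate normal, E[V | U=x] = μ_V + ρ·(σ_V/σ_U)·(x − μ_U).
E[V | U=9.21] = 7.51 + (0.75)·(5.30/1.41)·(9.21 − (6.04)) = 7.51 + (2.81915)·(3.17) = 16.4467.

16.4467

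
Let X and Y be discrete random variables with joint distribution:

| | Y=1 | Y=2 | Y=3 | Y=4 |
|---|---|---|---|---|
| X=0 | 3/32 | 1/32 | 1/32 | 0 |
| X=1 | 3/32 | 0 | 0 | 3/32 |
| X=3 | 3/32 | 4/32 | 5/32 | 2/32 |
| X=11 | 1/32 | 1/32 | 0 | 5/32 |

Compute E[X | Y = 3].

P(Y = 3) = 3/16.
Summing X·P(X=x,Y=y) over the conditioning event gives 15/32.
E[X | Y = 3] = (15/32) / (3/16) = 5/2.

5/2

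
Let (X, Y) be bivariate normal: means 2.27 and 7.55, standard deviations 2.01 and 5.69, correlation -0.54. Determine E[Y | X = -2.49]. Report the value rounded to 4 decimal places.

14.8264

The regression of Y on X has slope ρ·σ_Y/σ_X and passes through (μ_X, μ_Y).
E[Y | X=-2.49] = 7.55 + (-0.54)·(5.69/2.01)·(-2.49 − (2.27)) = 7.55 + (-1.52866)·(-4.76) = 14.8264.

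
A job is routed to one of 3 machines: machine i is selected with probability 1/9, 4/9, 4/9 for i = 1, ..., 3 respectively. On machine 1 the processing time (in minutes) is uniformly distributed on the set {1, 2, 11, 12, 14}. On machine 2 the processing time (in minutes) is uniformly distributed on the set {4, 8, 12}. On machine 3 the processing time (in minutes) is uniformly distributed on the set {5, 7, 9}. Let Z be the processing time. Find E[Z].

E[Z | machine 1] = (1+2+11+12+14)/5 = 8.
E[Z | machine 2] = (4+8+12)/3 = 8.
E[Z | machine 3] = (5+7+9)/3 = 7.
By the law of total expectation,
E[Z] = (1/9)·(8) + (4/9)·(8) + (4/9)·(7) = 68/9.

68/9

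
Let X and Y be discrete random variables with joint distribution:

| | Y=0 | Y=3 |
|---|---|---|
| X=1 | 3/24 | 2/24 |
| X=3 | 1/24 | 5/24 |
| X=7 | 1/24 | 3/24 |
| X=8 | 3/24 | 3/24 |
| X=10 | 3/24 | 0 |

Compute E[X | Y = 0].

P(Y = 0) = 11/24.
Σ X·P over the event = 1·(3/24) + 3·(1/24) + 7·(1/24) + 8·(3/24) + 10·(3/24) = 67/24.
E[X | Y = 0] = (67/24) / (11/24) = 67/11.

67/11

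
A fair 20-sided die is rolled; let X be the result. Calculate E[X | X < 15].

15/2

P(X < 15) = 7/10.
E[X | X < 15] = (21/4) / (7/10) = 15/2.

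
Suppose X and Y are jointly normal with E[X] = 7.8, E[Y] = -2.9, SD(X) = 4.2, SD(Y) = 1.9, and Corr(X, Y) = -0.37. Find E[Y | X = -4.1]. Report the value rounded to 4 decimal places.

E[Y | X=x] = μ_Y + ρ(σ_Y/σ_X)(x − μ_X) for jointly normal variables.
E[Y | X=-4.1] = -2.9 + (-0.37)·(1.9/4.2)·(-4.1 − (7.8)) = -2.9 + (-0.16738)·(-11.9) = -0.9082.

-0.9082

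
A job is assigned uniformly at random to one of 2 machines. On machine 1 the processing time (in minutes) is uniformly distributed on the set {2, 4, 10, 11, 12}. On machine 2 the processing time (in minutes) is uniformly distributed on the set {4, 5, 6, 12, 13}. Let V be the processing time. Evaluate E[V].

79/10

E[V | machine 1] = (2+4+10+11+12)/5 = 39/5.
E[V | machine 2] = (4+5+6+12+13)/5 = 8.
E[V] = (1/2)·(39/5) + (1/2)·(8) = 79/10.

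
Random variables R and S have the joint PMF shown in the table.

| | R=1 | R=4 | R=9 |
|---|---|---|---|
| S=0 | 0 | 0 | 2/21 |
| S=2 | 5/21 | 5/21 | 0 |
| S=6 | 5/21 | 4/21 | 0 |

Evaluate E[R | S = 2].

P(S = 2) = 10/21.
Σ R·P over the event = 1·(5/21) + 4·(5/21) = 25/21.
E[R | S = 2] = (25/21) / (10/21) = 5/2.

5/2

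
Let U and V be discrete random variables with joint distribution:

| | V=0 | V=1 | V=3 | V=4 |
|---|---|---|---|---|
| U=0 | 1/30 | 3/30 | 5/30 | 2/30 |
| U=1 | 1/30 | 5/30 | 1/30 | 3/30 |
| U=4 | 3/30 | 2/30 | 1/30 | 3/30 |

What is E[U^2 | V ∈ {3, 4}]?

68/15

P(V ∈ {3, 4}) = 1/2.
Σ U^2·P over the event = 0·(5/30) + 0·(2/30) + 1·(1/30) + 1·(3/30) + 16·(1/30) + 16·(3/30) = 34/15.
E[U^2 | V ∈ {3, 4}] = (34/15) / (1/2) = 68/15.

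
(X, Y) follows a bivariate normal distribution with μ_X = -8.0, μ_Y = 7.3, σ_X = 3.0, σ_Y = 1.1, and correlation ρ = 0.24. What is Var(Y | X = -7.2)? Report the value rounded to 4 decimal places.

1.1403

For a bivariate normal, Var(Y | X=x) = σ_Y²(1 − ρ²).
Var(Y | X=-7.2) = (1.1)²·(1 − (0.24)²) = 1.21·0.9424 = 1.1403.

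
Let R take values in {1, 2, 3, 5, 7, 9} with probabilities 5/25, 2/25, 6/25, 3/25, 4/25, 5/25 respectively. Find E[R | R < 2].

1

P(R < 2) = 1/5.
Σ over the event: 1·1/5 = 1/5.
E[R | R < 2] = (1/5) / (1/5) = 1.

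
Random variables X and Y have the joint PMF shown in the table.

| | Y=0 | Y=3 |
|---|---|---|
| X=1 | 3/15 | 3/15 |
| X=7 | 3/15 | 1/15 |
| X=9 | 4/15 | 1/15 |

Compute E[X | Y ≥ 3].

P(Y ≥ 3) = 1/3.
Σ X·P over the event = 1·(3/15) + 7·(1/15) + 9·(1/15) = 19/15.
E[X | Y ≥ 3] = (19/15) / (1/3) = 19/5.

19/5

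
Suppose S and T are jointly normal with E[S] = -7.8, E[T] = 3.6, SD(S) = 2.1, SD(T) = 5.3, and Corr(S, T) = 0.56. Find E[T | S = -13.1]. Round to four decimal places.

The regression of T on S has slope ρ·σ_T/σ_S and passes through (μ_S, μ_T).
E[T | S=-13.1] = 3.6 + (0.56)·(5.3/2.1)·(-13.1 − (-7.8)) = 3.6 + (1.413333)·(-5.3) = -3.8907.

-3.8907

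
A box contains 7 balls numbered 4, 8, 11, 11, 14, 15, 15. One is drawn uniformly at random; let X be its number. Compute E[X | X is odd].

P(X is odd) = 4/7.
Σ over the event: 11·2/7 + 15·2/7 = 52/7.
E[X | X is odd] = (52/7) / (4/7) = 13.

13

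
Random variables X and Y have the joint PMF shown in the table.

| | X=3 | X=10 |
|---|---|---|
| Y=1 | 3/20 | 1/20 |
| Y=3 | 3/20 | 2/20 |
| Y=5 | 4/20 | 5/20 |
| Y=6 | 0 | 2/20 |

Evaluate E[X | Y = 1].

19/4

P(Y = 1) = 1/5.
Σ X·P over the event = 3·(3/20) + 10·(1/20) = 19/20.
E[X | Y = 1] = (19/20) / (1/5) = 19/4.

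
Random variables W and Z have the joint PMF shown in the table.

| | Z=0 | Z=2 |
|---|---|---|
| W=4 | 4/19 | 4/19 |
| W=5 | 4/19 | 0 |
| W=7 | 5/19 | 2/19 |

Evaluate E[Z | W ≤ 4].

P(W ≤ 4) = 8/19.
Summing Z·P(W=x,Z=y) over the conditioning event gives 8/19.
E[Z | W ≤ 4] = (8/19) / (8/19) = 1.

1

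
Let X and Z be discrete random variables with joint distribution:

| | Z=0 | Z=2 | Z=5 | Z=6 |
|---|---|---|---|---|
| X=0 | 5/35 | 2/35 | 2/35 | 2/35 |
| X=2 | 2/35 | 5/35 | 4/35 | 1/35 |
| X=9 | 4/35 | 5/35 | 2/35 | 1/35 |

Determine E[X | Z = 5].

P(Z = 5) = 8/35.
Σ X·P over the event = 0·(2/35) + 2·(4/35) + 9·(2/35) = 26/35.
E[X | Z = 5] = (26/35) / (8/35) = 13/4.

13/4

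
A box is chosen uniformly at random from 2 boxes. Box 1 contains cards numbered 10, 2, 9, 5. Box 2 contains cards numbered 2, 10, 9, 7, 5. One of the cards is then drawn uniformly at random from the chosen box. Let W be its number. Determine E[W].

131/20

E[W | box 1] = (10+2+9+5)/4 = 13/2.
E[W | box 2] = (2+10+9+7+5)/5 = 33/5.
E[W] = (1/2)·(13/2) + (1/2)·(33/5) = 131/20.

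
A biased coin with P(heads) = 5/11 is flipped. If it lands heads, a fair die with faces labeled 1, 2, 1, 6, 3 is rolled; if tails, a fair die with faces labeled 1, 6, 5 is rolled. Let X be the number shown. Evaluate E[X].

37/11

E[X | heads] = (1+2+1+6+3)/5 = 13/5.
E[X | tails] = (1+6+5)/3 = 4.
E[X] = (5/11)·(13/5) + (6/11)·(4) = 37/11.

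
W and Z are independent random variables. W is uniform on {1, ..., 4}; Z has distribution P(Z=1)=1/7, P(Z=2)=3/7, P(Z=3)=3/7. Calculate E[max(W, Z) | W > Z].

7/2

P(W > Z) = 3/7.
Summing max(W,Z)·P(x,y) over outcomes with W > Z gives 3/2.
E[max(W, Z) | W > Z] = (3/2) / (3/7) = 7/2.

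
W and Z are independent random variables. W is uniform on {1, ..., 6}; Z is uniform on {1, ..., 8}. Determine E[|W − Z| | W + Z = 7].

3

P(W + Z = 7) = 1/8.
Summing |W−Z|·P(x,y) over outcomes with W + Z = 7 gives 3/8.
E[|W − Z| | W + Z = 7] = (3/8) / (1/8) = 3.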